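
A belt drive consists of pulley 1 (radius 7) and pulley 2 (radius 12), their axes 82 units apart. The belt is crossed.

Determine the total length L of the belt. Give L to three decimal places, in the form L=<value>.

L=228.113

crossed belt: β = asin((r1+r2)/C) = asin(19/82) = 13.3976°
wrap1 = wrap2 = π + 2β = 206.7952°
tangent length = C·cosβ = 79.7684
L = (r1+r2)·wrap + 2·C·cosβ = 19·3.6093 + 2·79.7684 = 228.1127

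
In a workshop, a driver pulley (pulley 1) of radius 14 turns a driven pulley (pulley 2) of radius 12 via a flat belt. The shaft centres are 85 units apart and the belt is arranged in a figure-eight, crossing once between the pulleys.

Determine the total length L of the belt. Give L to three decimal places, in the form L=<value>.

L=259.698

crossed belt: β = asin((r1+r2)/C) = asin(26/85) = 17.8113°
wrap1 = wrap2 = π + 2β = 215.6225°
tangent length = C·cosβ = 80.9259
L = (r1+r2)·wrap + 2·C·cosβ = 26·3.7633 + 2·80.9259 = 259.6982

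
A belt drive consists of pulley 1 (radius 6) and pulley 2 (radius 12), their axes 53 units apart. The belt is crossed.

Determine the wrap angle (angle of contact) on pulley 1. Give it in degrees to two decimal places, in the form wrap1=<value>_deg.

wrap1=219.71_deg

crossed belt: β = asin((r1+r2)/C) = asin(18/53) = 19.8539°
wrap1 = wrap2 = π + 2β = 219.7078°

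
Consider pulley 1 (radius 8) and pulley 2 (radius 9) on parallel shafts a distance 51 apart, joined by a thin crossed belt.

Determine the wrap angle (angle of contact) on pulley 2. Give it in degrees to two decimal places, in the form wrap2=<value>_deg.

crossed belt: β = asin((r1+r2)/C) = asin(17/51) = 19.4712°
wrap1 = wrap2 = π + 2β = 218.9424°

wrap2=218.94_deg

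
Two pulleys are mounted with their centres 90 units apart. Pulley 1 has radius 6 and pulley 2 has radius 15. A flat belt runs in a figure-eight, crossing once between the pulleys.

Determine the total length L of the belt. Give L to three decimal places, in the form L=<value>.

crossed belt: β = asin((r1+r2)/C) = asin(21/90) = 13.4934°
wrap1 = wrap2 = π + 2β = 206.9868°
tangent length = C·cosβ = 87.5157
L = (r1+r2)·wrap + 2·C·cosβ = 21·3.6126 + 2·87.5157 = 250.8960

L=250.896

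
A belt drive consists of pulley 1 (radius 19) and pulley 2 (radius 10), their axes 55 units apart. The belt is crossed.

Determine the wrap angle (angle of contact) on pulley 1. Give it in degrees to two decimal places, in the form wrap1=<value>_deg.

crossed belt: β = asin((r1+r2)/C) = asin(29/55) = 31.8214°
wrap1 = wrap2 = π + 2β = 243.6427°

wrap1=243.64_deg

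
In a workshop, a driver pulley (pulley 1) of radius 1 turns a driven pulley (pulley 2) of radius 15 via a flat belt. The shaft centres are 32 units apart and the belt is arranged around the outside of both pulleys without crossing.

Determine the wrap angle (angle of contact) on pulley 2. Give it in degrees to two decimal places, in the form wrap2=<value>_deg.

wrap2=231.89_deg

open belt: β = asin((r2−r1)/C) = asin(14/32) = 25.9445°
wrap1 = π − 2β = 128.1110°
wrap2 = π + 2β = 231.8890°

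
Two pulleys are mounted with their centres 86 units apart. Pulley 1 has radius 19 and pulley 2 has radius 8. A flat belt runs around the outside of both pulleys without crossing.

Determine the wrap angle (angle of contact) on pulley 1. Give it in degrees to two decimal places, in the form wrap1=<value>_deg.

open belt: β = asin((r2−r1)/C) = asin(-11/86) = -7.3487°
wrap1 = π − 2β = 194.6973°
wrap2 = π + 2β = 165.3027°

wrap1=194.70_deg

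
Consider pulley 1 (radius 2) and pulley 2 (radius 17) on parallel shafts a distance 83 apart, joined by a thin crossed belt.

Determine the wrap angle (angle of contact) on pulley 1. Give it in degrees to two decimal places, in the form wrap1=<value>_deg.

crossed belt: β = asin((r1+r2)/C) = asin(19/83) = 13.2332°
wrap1 = wrap2 = π + 2β = 206.4665°

wrap1=206.47_deg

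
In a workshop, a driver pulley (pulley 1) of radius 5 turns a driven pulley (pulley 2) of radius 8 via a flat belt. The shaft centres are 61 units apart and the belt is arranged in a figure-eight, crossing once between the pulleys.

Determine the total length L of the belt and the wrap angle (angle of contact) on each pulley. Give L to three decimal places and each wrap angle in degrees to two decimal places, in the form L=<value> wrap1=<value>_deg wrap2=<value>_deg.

L=165.622 wrap1=204.61_deg wrap2=204.61_deg

crossed belt: β = asin((r1+r2)/C) = asin(13/61) = 12.3049°
wrap1 = wrap2 = π + 2β = 204.6099°
tangent length = C·cosβ = 59.5987
L = (r1+r2)·wrap + 2·C·cosβ = 13·3.5711 + 2·59.5987 = 165.6218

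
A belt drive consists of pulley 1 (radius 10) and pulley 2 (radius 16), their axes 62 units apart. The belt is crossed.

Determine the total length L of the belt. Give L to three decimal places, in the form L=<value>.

crossed belt: β = asin((r1+r2)/C) = asin(26/62) = 24.7939°
wrap1 = wrap2 = π + 2β = 229.5877°
tangent length = C·cosβ = 56.2850
L = (r1+r2)·wrap + 2·C·cosβ = 26·4.0071 + 2·56.2850 = 216.7536

L=216.754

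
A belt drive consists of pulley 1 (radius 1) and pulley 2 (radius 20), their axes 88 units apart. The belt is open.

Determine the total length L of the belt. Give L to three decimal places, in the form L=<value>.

open belt: β = asin((r2−r1)/C) = asin(19/88) = 12.4689°
wrap1 = π − 2β = 155.0623°
wrap2 = π + 2β = 204.9377°
tangent length = C·cosβ = 85.9244
L = r1·wrap1 + r2·wrap2 + 2·C·cosβ = 1·2.7063 + 20·3.5768 + 2·85.9244 = 246.0919

L=246.092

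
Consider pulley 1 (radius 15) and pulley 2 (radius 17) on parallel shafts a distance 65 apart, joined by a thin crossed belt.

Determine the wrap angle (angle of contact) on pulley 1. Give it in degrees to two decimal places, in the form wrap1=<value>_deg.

crossed belt: β = asin((r1+r2)/C) = asin(32/65) = 29.4924°
wrap1 = wrap2 = π + 2β = 238.9847°

wrap1=238.98_deg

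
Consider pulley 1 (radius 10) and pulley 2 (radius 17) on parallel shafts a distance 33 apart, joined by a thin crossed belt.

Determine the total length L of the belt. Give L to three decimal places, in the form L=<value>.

crossed belt: β = asin((r1+r2)/C) = asin(27/33) = 54.9032°
wrap1 = wrap2 = π + 2β = 289.8064°
tangent length = C·cosβ = 18.9737
L = (r1+r2)·wrap + 2·C·cosβ = 27·5.0581 + 2·18.9737 = 174.5154

L=174.515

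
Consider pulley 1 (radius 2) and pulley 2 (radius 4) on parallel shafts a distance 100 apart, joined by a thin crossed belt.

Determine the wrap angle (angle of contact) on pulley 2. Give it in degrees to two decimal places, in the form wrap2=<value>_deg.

wrap2=186.88_deg

crossed belt: β = asin((r1+r2)/C) = asin(6/100) = 3.4398°
wrap1 = wrap2 = π + 2β = 186.8796°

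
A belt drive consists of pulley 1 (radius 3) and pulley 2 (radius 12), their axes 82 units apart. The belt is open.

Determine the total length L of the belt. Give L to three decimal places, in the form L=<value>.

L=212.113

open belt: β = asin((r2−r1)/C) = asin(9/82) = 6.3013°
wrap1 = π − 2β = 167.3975°
wrap2 = π + 2β = 192.6025°
tangent length = C·cosβ = 81.5046
L = r1·wrap1 + r2·wrap2 + 2·C·cosβ = 3·2.9216 + 12·3.3615 + 2·81.5046 = 212.1127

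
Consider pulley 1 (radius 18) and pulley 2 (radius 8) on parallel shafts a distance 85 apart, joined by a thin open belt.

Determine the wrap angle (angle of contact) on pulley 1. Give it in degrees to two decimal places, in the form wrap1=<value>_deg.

open belt: β = asin((r2−r1)/C) = asin(-10/85) = -6.7563°
wrap1 = π − 2β = 193.5127°
wrap2 = π + 2β = 166.4873°

wrap1=193.51_deg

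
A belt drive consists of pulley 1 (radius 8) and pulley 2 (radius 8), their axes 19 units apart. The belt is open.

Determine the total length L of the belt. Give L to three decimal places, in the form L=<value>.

open belt: β = asin((r2−r1)/C) = asin(0/19) = 0.0000°
wrap1 = π − 2β = 180.0000°
wrap2 = π + 2β = 180.0000°
tangent length = C·cosβ = 19.0000
L = r1·wrap1 + r2·wrap2 + 2·C·cosβ = 8·3.1416 + 8·3.1416 + 2·19.0000 = 88.2655

L=88.265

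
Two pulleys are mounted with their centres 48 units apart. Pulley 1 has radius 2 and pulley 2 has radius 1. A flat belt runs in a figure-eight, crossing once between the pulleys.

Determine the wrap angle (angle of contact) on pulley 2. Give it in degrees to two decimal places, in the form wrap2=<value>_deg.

crossed belt: β = asin((r1+r2)/C) = asin(3/48) = 3.5833°
wrap1 = wrap2 = π + 2β = 187.1666°

wrap2=187.17_deg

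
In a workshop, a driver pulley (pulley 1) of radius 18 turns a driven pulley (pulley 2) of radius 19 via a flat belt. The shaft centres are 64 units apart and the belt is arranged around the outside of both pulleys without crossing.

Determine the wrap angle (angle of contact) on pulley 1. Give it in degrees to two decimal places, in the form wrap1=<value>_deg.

wrap1=178.21_deg

open belt: β = asin((r2−r1)/C) = asin(1/64) = 0.8953°
wrap1 = π − 2β = 178.2094°
wrap2 = π + 2β = 181.7906°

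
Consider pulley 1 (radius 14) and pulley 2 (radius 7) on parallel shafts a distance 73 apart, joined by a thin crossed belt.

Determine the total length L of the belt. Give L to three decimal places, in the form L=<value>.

crossed belt: β = asin((r1+r2)/C) = asin(21/73) = 16.7186°
wrap1 = wrap2 = π + 2β = 213.4372°
tangent length = C·cosβ = 69.9142
L = (r1+r2)·wrap + 2·C·cosβ = 21·3.7252 + 2·69.9142 = 218.0573

L=218.057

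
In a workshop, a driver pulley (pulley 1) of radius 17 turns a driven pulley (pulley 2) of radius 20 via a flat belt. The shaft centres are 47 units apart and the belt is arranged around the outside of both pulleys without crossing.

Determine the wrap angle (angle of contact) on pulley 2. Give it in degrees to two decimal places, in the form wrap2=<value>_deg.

open belt: β = asin((r2−r1)/C) = asin(3/47) = 3.6597°
wrap1 = π − 2β = 172.6807°
wrap2 = π + 2β = 187.3193°

wrap2=187.32_deg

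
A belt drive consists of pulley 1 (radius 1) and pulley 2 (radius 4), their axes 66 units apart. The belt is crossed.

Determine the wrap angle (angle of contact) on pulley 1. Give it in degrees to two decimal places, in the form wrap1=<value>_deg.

wrap1=188.69_deg

crossed belt: β = asin((r1+r2)/C) = asin(5/66) = 4.3448°
wrap1 = wrap2 = π + 2β = 188.6895°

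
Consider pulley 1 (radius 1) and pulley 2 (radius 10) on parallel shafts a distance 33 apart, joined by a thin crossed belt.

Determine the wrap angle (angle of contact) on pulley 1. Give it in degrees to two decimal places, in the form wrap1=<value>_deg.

wrap1=218.94_deg

crossed belt: β = asin((r1+r2)/C) = asin(11/33) = 19.4712°
wrap1 = wrap2 = π + 2β = 218.9424°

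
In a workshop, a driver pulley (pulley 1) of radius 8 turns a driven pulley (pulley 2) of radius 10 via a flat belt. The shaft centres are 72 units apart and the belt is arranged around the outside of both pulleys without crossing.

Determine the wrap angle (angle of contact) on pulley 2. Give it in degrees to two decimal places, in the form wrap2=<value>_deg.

open belt: β = asin((r2−r1)/C) = asin(2/72) = 1.5918°
wrap1 = π − 2β = 176.8165°
wrap2 = π + 2β = 183.1835°

wrap2=183.18_deg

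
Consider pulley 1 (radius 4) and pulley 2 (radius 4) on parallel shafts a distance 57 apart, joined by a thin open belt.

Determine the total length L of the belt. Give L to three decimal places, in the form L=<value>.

open belt: β = asin((r2−r1)/C) = asin(0/57) = 0.0000°
wrap1 = π − 2β = 180.0000°
wrap2 = π + 2β = 180.0000°
tangent length = C·cosβ = 57.0000
L = r1·wrap1 + r2·wrap2 + 2·C·cosβ = 4·3.1416 + 4·3.1416 + 2·57.0000 = 139.1327

L=139.133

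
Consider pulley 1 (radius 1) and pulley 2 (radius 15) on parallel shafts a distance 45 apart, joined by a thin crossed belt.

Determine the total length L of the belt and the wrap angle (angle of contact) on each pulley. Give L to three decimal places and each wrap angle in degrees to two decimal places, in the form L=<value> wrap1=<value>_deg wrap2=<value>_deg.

L=146.017 wrap1=221.65_deg wrap2=221.65_deg

crossed belt: β = asin((r1+r2)/C) = asin(16/45) = 20.8275°
wrap1 = wrap2 = π + 2β = 221.6550°
tangent length = C·cosβ = 42.0595
L = (r1+r2)·wrap + 2·C·cosβ = 16·3.8686 + 2·42.0595 = 146.0167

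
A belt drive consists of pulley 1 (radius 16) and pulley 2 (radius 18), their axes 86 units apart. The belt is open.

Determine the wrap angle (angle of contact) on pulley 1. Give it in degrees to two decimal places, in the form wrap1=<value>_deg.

wrap1=177.33_deg

open belt: β = asin((r2−r1)/C) = asin(2/86) = 1.3326°
wrap1 = π − 2β = 177.3348°
wrap2 = π + 2β = 182.6652°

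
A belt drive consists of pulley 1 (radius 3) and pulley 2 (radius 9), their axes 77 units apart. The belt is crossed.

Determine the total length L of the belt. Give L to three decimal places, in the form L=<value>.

crossed belt: β = asin((r1+r2)/C) = asin(12/77) = 8.9658°
wrap1 = wrap2 = π + 2β = 197.9315°
tangent length = C·cosβ = 76.0592
L = (r1+r2)·wrap + 2·C·cosβ = 12·3.4546 + 2·76.0592 = 193.5731

L=193.573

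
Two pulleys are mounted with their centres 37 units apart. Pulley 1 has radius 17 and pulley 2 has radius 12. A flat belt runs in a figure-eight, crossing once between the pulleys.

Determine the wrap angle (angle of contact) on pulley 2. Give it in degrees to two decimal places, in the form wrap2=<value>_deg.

crossed belt: β = asin((r1+r2)/C) = asin(29/37) = 51.6083°
wrap1 = wrap2 = π + 2β = 283.2167°

wrap2=283.22_deg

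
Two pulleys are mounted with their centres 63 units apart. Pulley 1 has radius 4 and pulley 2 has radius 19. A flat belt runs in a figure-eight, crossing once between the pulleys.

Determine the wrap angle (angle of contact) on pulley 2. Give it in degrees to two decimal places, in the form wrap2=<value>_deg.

wrap2=222.82_deg

crossed belt: β = asin((r1+r2)/C) = asin(23/63) = 21.4125°
wrap1 = wrap2 = π + 2β = 222.8249°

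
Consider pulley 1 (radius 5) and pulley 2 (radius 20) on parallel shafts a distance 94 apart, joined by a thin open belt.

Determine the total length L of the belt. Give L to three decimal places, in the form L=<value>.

open belt: β = asin((r2−r1)/C) = asin(15/94) = 9.1822°
wrap1 = π − 2β = 161.6356°
wrap2 = π + 2β = 198.3644°
tangent length = C·cosβ = 92.7955
L = r1·wrap1 + r2·wrap2 + 2·C·cosβ = 5·2.8211 + 20·3.4621 + 2·92.7955 = 268.9386

L=268.939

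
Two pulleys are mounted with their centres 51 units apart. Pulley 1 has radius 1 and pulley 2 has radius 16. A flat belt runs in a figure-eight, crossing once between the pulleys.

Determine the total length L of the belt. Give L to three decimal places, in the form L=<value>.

L=161.128

crossed belt: β = asin((r1+r2)/C) = asin(17/51) = 19.4712°
wrap1 = wrap2 = π + 2β = 218.9424°
tangent length = C·cosβ = 48.0833
L = (r1+r2)·wrap + 2·C·cosβ = 17·3.8213 + 2·48.0833 = 161.1281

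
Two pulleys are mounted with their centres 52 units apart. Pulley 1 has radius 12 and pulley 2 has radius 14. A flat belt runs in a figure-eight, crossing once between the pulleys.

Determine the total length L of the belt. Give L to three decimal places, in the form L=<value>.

L=198.975

crossed belt: β = asin((r1+r2)/C) = asin(26/52) = 30.0000°
wrap1 = wrap2 = π + 2β = 240.0000°
tangent length = C·cosβ = 45.0333
L = (r1+r2)·wrap + 2·C·cosβ = 26·4.1888 + 2·45.0333 = 198.9752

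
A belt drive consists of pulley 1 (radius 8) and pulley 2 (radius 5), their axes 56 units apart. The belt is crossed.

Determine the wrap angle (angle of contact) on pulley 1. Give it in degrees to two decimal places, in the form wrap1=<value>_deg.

wrap1=206.85_deg

crossed belt: β = asin((r1+r2)/C) = asin(13/56) = 13.4233°
wrap1 = wrap2 = π + 2β = 206.8465°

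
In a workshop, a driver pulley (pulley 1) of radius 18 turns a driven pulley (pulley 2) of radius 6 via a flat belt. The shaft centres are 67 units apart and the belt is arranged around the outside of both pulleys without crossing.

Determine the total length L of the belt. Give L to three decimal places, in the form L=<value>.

L=211.553

open belt: β = asin((r2−r1)/C) = asin(-12/67) = -10.3176°
wrap1 = π − 2β = 200.6352°
wrap2 = π + 2β = 159.3648°
tangent length = C·cosβ = 65.9166
L = r1·wrap1 + r2·wrap2 + 2·C·cosβ = 18·3.5017 + 6·2.7814 + 2·65.9166 = 211.5533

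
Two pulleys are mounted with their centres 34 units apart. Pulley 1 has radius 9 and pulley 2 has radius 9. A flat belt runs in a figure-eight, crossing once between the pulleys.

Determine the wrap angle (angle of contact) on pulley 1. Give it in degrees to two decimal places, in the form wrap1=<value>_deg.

crossed belt: β = asin((r1+r2)/C) = asin(18/34) = 31.9657°
wrap1 = wrap2 = π + 2β = 243.9314°

wrap1=243.93_deg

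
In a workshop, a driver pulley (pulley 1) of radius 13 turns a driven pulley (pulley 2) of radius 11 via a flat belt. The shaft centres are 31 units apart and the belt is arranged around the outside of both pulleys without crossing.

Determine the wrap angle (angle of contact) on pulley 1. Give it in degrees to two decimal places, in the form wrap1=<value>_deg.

wrap1=187.40_deg

open belt: β = asin((r2−r1)/C) = asin(-2/31) = -3.6991°
wrap1 = π − 2β = 187.3981°
wrap2 = π + 2β = 172.6019°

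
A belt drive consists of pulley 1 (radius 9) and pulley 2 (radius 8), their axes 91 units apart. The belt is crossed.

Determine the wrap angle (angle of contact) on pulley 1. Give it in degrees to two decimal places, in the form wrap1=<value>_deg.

wrap1=201.53_deg

crossed belt: β = asin((r1+r2)/C) = asin(17/91) = 10.7669°
wrap1 = wrap2 = π + 2β = 201.5337°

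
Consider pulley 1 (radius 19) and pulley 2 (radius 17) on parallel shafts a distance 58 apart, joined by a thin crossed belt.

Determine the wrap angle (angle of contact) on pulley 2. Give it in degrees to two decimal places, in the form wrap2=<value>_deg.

crossed belt: β = asin((r1+r2)/C) = asin(36/58) = 38.3665°
wrap1 = wrap2 = π + 2β = 256.7330°

wrap2=256.73_deg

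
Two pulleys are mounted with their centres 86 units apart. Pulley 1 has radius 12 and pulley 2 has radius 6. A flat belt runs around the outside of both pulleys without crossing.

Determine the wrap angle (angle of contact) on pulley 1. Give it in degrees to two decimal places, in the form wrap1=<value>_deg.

wrap1=188.00_deg

open belt: β = asin((r2−r1)/C) = asin(-6/86) = -4.0006°
wrap1 = π − 2β = 188.0013°
wrap2 = π + 2β = 171.9987°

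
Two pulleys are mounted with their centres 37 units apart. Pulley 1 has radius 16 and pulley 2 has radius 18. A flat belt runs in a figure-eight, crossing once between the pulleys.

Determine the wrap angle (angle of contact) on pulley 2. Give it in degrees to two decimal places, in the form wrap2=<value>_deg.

crossed belt: β = asin((r1+r2)/C) = asin(34/37) = 66.7685°
wrap1 = wrap2 = π + 2β = 313.5371°

wrap2=313.54_deg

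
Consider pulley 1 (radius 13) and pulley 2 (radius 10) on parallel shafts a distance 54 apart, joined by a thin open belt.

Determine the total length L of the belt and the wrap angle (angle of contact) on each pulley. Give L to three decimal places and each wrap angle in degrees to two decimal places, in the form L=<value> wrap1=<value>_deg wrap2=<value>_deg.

open belt: β = asin((r2−r1)/C) = asin(-3/54) = -3.1847°
wrap1 = π − 2β = 186.3695°
wrap2 = π + 2β = 173.6305°
tangent length = C·cosβ = 53.9166
L = r1·wrap1 + r2·wrap2 + 2·C·cosβ = 13·3.2528 + 10·3.0304 + 2·53.9166 = 180.4233

L=180.423 wrap1=186.37_deg wrap2=173.63_deg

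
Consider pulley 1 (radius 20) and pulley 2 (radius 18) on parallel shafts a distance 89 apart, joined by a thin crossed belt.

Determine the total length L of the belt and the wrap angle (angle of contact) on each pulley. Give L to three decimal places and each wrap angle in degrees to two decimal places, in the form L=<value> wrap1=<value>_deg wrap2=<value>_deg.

L=313.866 wrap1=230.55_deg wrap2=230.55_deg

crossed belt: β = asin((r1+r2)/C) = asin(38/89) = 25.2752°
wrap1 = wrap2 = π + 2β = 230.5504°
tangent length = C·cosβ = 80.4798
L = (r1+r2)·wrap + 2·C·cosβ = 38·4.0239 + 2·80.4798 = 313.8664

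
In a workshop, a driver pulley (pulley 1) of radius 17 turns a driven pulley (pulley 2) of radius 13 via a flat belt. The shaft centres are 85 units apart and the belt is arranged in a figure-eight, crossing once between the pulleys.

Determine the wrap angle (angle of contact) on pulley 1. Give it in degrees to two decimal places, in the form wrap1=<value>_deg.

crossed belt: β = asin((r1+r2)/C) = asin(30/85) = 20.6673°
wrap1 = wrap2 = π + 2β = 221.3346°

wrap1=221.33_deg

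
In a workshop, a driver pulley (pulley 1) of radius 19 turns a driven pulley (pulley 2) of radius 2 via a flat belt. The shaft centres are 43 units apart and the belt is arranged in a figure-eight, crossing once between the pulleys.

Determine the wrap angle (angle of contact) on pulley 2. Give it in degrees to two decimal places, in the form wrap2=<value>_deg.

wrap2=238.47_deg

crossed belt: β = asin((r1+r2)/C) = asin(21/43) = 29.2336°
wrap1 = wrap2 = π + 2β = 238.4673°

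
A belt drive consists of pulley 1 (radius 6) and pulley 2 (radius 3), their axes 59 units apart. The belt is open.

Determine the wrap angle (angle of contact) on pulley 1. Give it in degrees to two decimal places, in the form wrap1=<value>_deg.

wrap1=185.83_deg

open belt: β = asin((r2−r1)/C) = asin(-3/59) = -2.9146°
wrap1 = π − 2β = 185.8292°
wrap2 = π + 2β = 174.1708°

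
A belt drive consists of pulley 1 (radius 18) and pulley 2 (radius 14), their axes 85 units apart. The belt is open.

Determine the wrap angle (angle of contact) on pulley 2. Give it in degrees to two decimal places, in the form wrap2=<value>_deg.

open belt: β = asin((r2−r1)/C) = asin(-4/85) = -2.6973°
wrap1 = π − 2β = 185.3945°
wrap2 = π + 2β = 174.6055°

wrap2=174.61_deg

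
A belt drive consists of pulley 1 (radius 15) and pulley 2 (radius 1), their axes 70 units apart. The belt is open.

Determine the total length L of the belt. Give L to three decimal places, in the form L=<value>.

L=193.075

open belt: β = asin((r2−r1)/C) = asin(-14/70) = -11.5370°
wrap1 = π − 2β = 203.0739°
wrap2 = π + 2β = 156.9261°
tangent length = C·cosβ = 68.5857
L = r1·wrap1 + r2·wrap2 + 2·C·cosβ = 15·3.5443 + 1·2.7389 + 2·68.5857 = 193.0749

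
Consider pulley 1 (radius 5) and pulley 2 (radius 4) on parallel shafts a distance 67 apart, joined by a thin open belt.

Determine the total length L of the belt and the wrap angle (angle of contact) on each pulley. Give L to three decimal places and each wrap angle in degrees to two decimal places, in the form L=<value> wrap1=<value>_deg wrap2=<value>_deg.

L=162.289 wrap1=181.71_deg wrap2=178.29_deg

open belt: β = asin((r2−r1)/C) = asin(-1/67) = -0.8552°
wrap1 = π − 2β = 181.7104°
wrap2 = π + 2β = 178.2896°
tangent length = C·cosβ = 66.9925
L = r1·wrap1 + r2·wrap2 + 2·C·cosβ = 5·3.1714 + 4·3.1117 + 2·66.9925 = 162.2893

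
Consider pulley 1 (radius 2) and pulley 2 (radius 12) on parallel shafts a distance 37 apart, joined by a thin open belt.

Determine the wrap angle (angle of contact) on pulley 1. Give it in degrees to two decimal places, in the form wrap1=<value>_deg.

open belt: β = asin((r2−r1)/C) = asin(10/37) = 15.6804°
wrap1 = π − 2β = 148.6393°
wrap2 = π + 2β = 211.3607°

wrap1=148.64_deg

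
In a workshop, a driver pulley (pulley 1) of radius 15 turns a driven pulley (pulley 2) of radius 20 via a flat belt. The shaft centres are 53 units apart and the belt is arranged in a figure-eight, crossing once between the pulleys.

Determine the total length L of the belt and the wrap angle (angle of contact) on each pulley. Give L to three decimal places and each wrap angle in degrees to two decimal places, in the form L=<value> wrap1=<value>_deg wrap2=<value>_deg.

L=240.047 wrap1=262.66_deg wrap2=262.66_deg

crossed belt: β = asin((r1+r2)/C) = asin(35/53) = 41.3287°
wrap1 = wrap2 = π + 2β = 262.6573°
tangent length = C·cosβ = 39.7995
L = (r1+r2)·wrap + 2·C·cosβ = 35·4.5842 + 2·39.7995 = 240.0472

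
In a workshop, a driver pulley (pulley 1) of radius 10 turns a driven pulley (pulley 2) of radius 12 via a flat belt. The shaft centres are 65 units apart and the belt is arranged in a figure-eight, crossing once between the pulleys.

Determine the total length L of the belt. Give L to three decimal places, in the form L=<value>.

L=206.635

crossed belt: β = asin((r1+r2)/C) = asin(22/65) = 19.7832°
wrap1 = wrap2 = π + 2β = 219.5663°
tangent length = C·cosβ = 61.1637
L = (r1+r2)·wrap + 2·C·cosβ = 22·3.8322 + 2·61.1637 = 206.6349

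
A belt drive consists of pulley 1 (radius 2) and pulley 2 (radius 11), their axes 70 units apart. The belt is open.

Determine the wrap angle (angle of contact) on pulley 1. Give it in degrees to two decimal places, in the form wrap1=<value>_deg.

open belt: β = asin((r2−r1)/C) = asin(9/70) = 7.3870°
wrap1 = π − 2β = 165.2259°
wrap2 = π + 2β = 194.7741°

wrap1=165.23_deg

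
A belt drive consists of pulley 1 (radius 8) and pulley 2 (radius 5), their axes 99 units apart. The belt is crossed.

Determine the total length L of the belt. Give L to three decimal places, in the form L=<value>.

crossed belt: β = asin((r1+r2)/C) = asin(13/99) = 7.5455°
wrap1 = wrap2 = π + 2β = 195.0910°
tangent length = C·cosβ = 98.1428
L = (r1+r2)·wrap + 2·C·cosβ = 13·3.4050 + 2·98.1428 = 240.5502

L=240.550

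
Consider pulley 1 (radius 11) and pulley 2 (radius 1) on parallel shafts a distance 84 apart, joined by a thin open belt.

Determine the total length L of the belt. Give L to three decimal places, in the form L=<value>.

open belt: β = asin((r2−r1)/C) = asin(-10/84) = -6.8371°
wrap1 = π − 2β = 193.6743°
wrap2 = π + 2β = 166.3257°
tangent length = C·cosβ = 83.4026
L = r1·wrap1 + r2·wrap2 + 2·C·cosβ = 11·3.3803 + 1·2.9029 + 2·83.4026 = 206.8910

L=206.891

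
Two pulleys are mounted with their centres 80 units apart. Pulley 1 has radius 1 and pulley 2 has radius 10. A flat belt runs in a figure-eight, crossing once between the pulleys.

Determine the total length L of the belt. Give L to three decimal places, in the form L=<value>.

crossed belt: β = asin((r1+r2)/C) = asin(11/80) = 7.9032°
wrap1 = wrap2 = π + 2β = 195.8064°
tangent length = C·cosβ = 79.2401
L = (r1+r2)·wrap + 2·C·cosβ = 11·3.4175 + 2·79.2401 = 196.0724

L=196.072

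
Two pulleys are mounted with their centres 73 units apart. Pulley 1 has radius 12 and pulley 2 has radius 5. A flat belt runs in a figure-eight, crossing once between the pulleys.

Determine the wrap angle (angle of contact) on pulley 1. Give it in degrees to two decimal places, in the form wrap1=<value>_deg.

wrap1=206.93_deg

crossed belt: β = asin((r1+r2)/C) = asin(17/73) = 13.4665°
wrap1 = wrap2 = π + 2β = 206.9330°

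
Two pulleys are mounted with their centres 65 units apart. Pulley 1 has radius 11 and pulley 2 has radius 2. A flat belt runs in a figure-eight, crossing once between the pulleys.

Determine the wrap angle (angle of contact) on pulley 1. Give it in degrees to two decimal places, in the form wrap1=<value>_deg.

wrap1=203.07_deg

crossed belt: β = asin((r1+r2)/C) = asin(13/65) = 11.5370°
wrap1 = wrap2 = π + 2β = 203.0739°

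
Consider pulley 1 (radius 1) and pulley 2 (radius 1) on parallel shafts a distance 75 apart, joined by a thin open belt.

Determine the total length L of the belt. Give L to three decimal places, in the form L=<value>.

L=156.283

open belt: β = asin((r2−r1)/C) = asin(0/75) = 0.0000°
wrap1 = π − 2β = 180.0000°
wrap2 = π + 2β = 180.0000°
tangent length = C·cosβ = 75.0000
L = r1·wrap1 + r2·wrap2 + 2·C·cosβ = 1·3.1416 + 1·3.1416 + 2·75.0000 = 156.2832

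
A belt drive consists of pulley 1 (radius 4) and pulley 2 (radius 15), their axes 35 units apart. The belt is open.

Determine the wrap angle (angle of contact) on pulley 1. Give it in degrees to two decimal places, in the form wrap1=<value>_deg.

wrap1=143.36_deg

open belt: β = asin((r2−r1)/C) = asin(11/35) = 18.3177°
wrap1 = π − 2β = 143.3646°
wrap2 = π + 2β = 216.6354°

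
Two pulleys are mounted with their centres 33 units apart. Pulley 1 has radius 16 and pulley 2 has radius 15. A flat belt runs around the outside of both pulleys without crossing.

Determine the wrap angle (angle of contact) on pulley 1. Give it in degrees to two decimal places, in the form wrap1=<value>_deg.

open belt: β = asin((r2−r1)/C) = asin(-1/33) = -1.7365°
wrap1 = π − 2β = 183.4730°
wrap2 = π + 2β = 176.5270°

wrap1=183.47_deg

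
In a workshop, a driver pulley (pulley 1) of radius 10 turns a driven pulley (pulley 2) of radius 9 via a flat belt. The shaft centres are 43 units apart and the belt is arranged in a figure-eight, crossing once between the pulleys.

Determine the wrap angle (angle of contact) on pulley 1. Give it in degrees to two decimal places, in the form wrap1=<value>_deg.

wrap1=232.45_deg

crossed belt: β = asin((r1+r2)/C) = asin(19/43) = 26.2226°
wrap1 = wrap2 = π + 2β = 232.4453°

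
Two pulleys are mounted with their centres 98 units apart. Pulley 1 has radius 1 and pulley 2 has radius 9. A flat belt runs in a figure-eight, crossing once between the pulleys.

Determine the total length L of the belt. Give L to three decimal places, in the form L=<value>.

L=228.437

crossed belt: β = asin((r1+r2)/C) = asin(10/98) = 5.8567°
wrap1 = wrap2 = π + 2β = 191.7134°
tangent length = C·cosβ = 97.4885
L = (r1+r2)·wrap + 2·C·cosβ = 10·3.3460 + 2·97.4885 = 228.4372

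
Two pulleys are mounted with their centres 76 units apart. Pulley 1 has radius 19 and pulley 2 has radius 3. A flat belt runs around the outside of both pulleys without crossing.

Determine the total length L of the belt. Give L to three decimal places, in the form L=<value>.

L=224.496

open belt: β = asin((r2−r1)/C) = asin(-16/76) = -12.1532°
wrap1 = π − 2β = 204.3064°
wrap2 = π + 2β = 155.6936°
tangent length = C·cosβ = 74.2967
L = r1·wrap1 + r2·wrap2 + 2·C·cosβ = 19·3.5658 + 3·2.7174 + 2·74.2967 = 224.4961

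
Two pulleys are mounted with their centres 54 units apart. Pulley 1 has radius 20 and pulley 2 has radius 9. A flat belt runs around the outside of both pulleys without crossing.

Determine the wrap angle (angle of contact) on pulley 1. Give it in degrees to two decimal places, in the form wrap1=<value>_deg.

wrap1=203.51_deg

open belt: β = asin((r2−r1)/C) = asin(-11/54) = -11.7536°
wrap1 = π − 2β = 203.5073°
wrap2 = π + 2β = 156.4927°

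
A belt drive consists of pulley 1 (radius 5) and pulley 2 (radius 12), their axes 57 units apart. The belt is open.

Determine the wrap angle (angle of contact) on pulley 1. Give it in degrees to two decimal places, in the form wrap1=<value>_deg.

wrap1=165.89_deg

open belt: β = asin((r2−r1)/C) = asin(7/57) = 7.0541°
wrap1 = π − 2β = 165.8917°
wrap2 = π + 2β = 194.1083°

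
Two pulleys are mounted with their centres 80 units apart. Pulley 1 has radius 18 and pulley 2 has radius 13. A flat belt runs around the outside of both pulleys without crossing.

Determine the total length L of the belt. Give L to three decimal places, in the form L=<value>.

L=257.702

open belt: β = asin((r2−r1)/C) = asin(-5/80) = -3.5833°
wrap1 = π − 2β = 187.1666°
wrap2 = π + 2β = 172.8334°
tangent length = C·cosβ = 79.8436
L = r1·wrap1 + r2·wrap2 + 2·C·cosβ = 18·3.2667 + 13·3.0165 + 2·79.8436 = 257.7020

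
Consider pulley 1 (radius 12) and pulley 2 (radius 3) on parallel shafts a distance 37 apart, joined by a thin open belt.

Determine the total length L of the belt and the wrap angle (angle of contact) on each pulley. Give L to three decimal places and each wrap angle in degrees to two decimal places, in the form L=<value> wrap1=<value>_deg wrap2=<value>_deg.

open belt: β = asin((r2−r1)/C) = asin(-9/37) = -14.0780°
wrap1 = π − 2β = 208.1561°
wrap2 = π + 2β = 151.8439°
tangent length = C·cosβ = 35.8887
L = r1·wrap1 + r2·wrap2 + 2·C·cosβ = 12·3.6330 + 3·2.6502 + 2·35.8887 = 123.3241

L=123.324 wrap1=208.16_deg wrap2=151.84_deg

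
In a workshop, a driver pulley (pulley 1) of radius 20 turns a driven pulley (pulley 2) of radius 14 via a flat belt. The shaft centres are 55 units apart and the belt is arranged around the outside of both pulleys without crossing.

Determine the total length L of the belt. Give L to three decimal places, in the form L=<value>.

open belt: β = asin((r2−r1)/C) = asin(-6/55) = -6.2629°
wrap1 = π − 2β = 192.5258°
wrap2 = π + 2β = 167.4742°
tangent length = C·cosβ = 54.6717
L = r1·wrap1 + r2·wrap2 + 2·C·cosβ = 20·3.3602 + 14·2.9230 + 2·54.6717 = 217.4693

L=217.469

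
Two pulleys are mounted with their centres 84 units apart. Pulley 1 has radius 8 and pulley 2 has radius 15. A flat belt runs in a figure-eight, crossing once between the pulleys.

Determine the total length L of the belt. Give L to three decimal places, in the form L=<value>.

crossed belt: β = asin((r1+r2)/C) = asin(23/84) = 15.8911°
wrap1 = wrap2 = π + 2β = 211.7822°
tangent length = C·cosβ = 80.7899
L = (r1+r2)·wrap + 2·C·cosβ = 23·3.6963 + 2·80.7899 = 246.5945

L=246.595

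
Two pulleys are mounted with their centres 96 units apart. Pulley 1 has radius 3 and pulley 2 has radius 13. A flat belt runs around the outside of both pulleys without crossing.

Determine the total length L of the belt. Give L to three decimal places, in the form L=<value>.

open belt: β = asin((r2−r1)/C) = asin(10/96) = 5.9792°
wrap1 = π − 2β = 168.0417°
wrap2 = π + 2β = 191.9583°
tangent length = C·cosβ = 95.4777
L = r1·wrap1 + r2·wrap2 + 2·C·cosβ = 3·2.9329 + 13·3.3503 + 2·95.4777 = 243.3081

L=243.308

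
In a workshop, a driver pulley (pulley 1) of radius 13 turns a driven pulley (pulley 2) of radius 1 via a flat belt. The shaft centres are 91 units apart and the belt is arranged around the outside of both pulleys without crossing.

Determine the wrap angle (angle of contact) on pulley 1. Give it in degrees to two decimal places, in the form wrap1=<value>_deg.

open belt: β = asin((r2−r1)/C) = asin(-12/91) = -7.5776°
wrap1 = π − 2β = 195.1551°
wrap2 = π + 2β = 164.8449°

wrap1=195.16_deg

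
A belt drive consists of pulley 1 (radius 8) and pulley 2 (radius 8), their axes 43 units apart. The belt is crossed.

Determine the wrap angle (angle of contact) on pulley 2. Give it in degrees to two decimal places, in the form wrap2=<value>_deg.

wrap2=223.69_deg

crossed belt: β = asin((r1+r2)/C) = asin(16/43) = 21.8448°
wrap1 = wrap2 = π + 2β = 223.6895°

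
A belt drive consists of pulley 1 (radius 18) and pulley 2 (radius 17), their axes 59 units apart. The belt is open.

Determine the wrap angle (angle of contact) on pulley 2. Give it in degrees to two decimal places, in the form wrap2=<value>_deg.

open belt: β = asin((r2−r1)/C) = asin(-1/59) = -0.9712°
wrap1 = π − 2β = 181.9423°
wrap2 = π + 2β = 178.0577°

wrap2=178.06_deg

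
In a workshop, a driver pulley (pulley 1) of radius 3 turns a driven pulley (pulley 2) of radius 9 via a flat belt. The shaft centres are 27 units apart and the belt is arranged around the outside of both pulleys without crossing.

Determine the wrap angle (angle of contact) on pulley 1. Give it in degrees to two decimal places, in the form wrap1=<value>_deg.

open belt: β = asin((r2−r1)/C) = asin(6/27) = 12.8396°
wrap1 = π − 2β = 154.3208°
wrap2 = π + 2β = 205.6792°

wrap1=154.32_deg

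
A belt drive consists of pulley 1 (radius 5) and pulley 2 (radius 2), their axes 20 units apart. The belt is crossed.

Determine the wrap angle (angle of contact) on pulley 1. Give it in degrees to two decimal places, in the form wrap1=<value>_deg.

wrap1=220.97_deg

crossed belt: β = asin((r1+r2)/C) = asin(7/20) = 20.4873°
wrap1 = wrap2 = π + 2β = 220.9746°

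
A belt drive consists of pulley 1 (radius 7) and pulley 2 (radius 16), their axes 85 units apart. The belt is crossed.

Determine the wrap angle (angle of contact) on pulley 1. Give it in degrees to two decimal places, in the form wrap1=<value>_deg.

wrap1=211.40_deg

crossed belt: β = asin((r1+r2)/C) = asin(23/85) = 15.6993°
wrap1 = wrap2 = π + 2β = 211.3985°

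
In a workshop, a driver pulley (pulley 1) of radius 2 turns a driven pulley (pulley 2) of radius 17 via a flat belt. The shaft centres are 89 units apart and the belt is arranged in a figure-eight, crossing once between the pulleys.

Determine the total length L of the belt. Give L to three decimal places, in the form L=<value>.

crossed belt: β = asin((r1+r2)/C) = asin(19/89) = 12.3266°
wrap1 = wrap2 = π + 2β = 204.6531°
tangent length = C·cosβ = 86.9483
L = (r1+r2)·wrap + 2·C·cosβ = 19·3.5719 + 2·86.9483 = 241.7621

L=241.762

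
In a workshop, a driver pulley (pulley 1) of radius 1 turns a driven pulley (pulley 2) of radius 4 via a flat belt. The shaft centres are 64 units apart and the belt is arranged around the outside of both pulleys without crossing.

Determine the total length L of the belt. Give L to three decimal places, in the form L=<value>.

L=143.849

open belt: β = asin((r2−r1)/C) = asin(3/64) = 2.6867°
wrap1 = π − 2β = 174.6266°
wrap2 = π + 2β = 185.3734°
tangent length = C·cosβ = 63.9296
L = r1·wrap1 + r2·wrap2 + 2·C·cosβ = 1·3.0478 + 4·3.2354 + 2·63.9296 = 143.8486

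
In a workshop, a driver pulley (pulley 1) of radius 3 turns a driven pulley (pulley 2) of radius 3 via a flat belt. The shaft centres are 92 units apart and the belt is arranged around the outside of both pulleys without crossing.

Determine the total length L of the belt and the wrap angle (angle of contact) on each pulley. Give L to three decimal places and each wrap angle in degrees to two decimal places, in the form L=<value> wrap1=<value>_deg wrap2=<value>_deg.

L=202.850 wrap1=180.00_deg wrap2=180.00_deg

open belt: β = asin((r2−r1)/C) = asin(0/92) = 0.0000°
wrap1 = π − 2β = 180.0000°
wrap2 = π + 2β = 180.0000°
tangent length = C·cosβ = 92.0000
L = r1·wrap1 + r2·wrap2 + 2·C·cosβ = 3·3.1416 + 3·3.1416 + 2·92.0000 = 202.8496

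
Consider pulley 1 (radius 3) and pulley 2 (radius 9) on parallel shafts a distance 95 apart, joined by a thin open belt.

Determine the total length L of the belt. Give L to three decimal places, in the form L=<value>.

L=228.078

open belt: β = asin((r2−r1)/C) = asin(6/95) = 3.6211°
wrap1 = π − 2β = 172.7578°
wrap2 = π + 2β = 187.2422°
tangent length = C·cosβ = 94.8103
L = r1·wrap1 + r2·wrap2 + 2·C·cosβ = 3·3.0152 + 9·3.2680 + 2·94.8103 = 228.0782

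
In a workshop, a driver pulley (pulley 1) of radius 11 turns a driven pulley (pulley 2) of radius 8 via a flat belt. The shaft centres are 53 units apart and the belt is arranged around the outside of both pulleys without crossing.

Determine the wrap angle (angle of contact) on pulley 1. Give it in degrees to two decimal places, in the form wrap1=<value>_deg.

wrap1=186.49_deg

open belt: β = asin((r2−r1)/C) = asin(-3/53) = -3.2449°
wrap1 = π − 2β = 186.4898°
wrap2 = π + 2β = 173.5102°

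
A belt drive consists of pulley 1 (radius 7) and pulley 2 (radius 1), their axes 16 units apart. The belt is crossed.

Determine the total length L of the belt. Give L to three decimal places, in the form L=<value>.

crossed belt: β = asin((r1+r2)/C) = asin(8/16) = 30.0000°
wrap1 = wrap2 = π + 2β = 240.0000°
tangent length = C·cosβ = 13.8564
L = (r1+r2)·wrap + 2·C·cosβ = 8·4.1888 + 2·13.8564 = 61.2231

L=61.223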